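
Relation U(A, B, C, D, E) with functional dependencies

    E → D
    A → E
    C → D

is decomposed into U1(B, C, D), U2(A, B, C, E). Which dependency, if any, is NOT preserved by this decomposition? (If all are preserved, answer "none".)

E → D

Check E → D: no single fragment contains all of {D, E}, and the restricted closure of {E} across the fragments never reaches {D}.
A → E is preserved.
C → D is preserved.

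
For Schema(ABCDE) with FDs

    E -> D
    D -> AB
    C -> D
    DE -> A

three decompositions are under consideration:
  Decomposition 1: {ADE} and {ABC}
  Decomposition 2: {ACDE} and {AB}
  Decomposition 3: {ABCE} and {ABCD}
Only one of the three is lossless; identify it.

Decomposition 1: common = {A}, closure = {A} → lossy.
Decomposition 2: common = {A}, closure = {A} → lossy.
Decomposition 3: common = {ABC}, closure = {ABCD} → lossless.

Decomposition 3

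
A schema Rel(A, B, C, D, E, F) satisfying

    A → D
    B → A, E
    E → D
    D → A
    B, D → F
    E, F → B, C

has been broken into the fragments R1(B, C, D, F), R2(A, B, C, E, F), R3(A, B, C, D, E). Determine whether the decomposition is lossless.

Chase test. Columns are A, B, C, D, E, F; row i has aⱼ where attribute j ∈ Ri, else bᵢⱼ.
Initial tableau (one row per fragment):
  row 1: b11 a2 a3 a4 b15 a6
  row 2: a1 a2 a3 b24 a5 a6
  row 3: a1 a2 a3 a4 a5 b36
Rows 2 and 3 agree on A; apply A→D and equate their D entries.
Rows 1 and 2 agree on B; apply B→A, E and equate their A, E entries.
Rows 1 and 3 agree on B, D; apply B, D→F and equate their F entries.
Row 1 is now all distinguished symbols — the join is lossless.

Yes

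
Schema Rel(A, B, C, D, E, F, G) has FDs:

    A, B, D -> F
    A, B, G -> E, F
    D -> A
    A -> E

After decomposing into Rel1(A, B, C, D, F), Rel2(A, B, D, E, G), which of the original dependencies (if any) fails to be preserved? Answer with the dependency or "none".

Check A, B, G → E, F: no single fragment contains all of {A, B, E, F, G}, and the restricted closure of {A, B, G} across the fragments never reaches {E, F}.
A, B, D → F is preserved.
D → A is preserved.
A → E is preserved.

A, B, G -> E, F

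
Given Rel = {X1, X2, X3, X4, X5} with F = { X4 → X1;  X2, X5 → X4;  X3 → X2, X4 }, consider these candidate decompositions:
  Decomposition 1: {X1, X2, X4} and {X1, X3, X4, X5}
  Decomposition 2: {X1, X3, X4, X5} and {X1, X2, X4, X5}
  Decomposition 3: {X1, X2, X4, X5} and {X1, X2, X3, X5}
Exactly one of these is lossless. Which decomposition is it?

Decomposition 3

Decomposition 1: common = {X1, X4}, closure = {X1, X4} → lossy.
Decomposition 2: common = {X1, X4, X5}, closure = {X1, X4, X5} → lossy.
Decomposition 3: common = {X1, X2, X5}, closure = {X1, X2, X4, X5} → lossless.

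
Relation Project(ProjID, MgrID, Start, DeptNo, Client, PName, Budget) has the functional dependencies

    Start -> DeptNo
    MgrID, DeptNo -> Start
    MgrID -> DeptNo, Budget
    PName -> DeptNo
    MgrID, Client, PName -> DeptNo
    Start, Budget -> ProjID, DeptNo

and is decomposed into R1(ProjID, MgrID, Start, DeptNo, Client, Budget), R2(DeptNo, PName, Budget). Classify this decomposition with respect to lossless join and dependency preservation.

lossy but dependency-preserving

Lossless test: (DeptNo, Budget)⁺ = {DeptNo, Budget}, which is a superkey of neither fragment — lossy.
Dependency preservation: MgrID, Client, PName → DeptNo is not contained in any single fragment, but the restricted closure of its left-hand side across the fragments still reaches the right-hand side; the remaining FDs each lie inside some fragment. All dependencies are preserved.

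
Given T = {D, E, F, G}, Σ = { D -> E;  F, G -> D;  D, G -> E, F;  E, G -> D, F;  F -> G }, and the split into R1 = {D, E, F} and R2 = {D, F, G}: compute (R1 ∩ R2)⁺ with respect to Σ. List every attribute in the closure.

D, E, F, G

R1 ∩ R2 = {D, F}.
D → E applies, adding E
F → G applies, adding G
Closure: {D, E, F, G}.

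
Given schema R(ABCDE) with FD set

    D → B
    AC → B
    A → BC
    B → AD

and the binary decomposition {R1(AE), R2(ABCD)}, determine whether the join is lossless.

Yes

Common attributes: R1 ∩ R2 = {A}.
Closure of {A}: A → BC applies, adding BC; B → AD applies, adding D. So (A)⁺ = {ABCD}.
This closure contains every attribute of R2, so R1 ∩ R2 → R2. The join is lossless.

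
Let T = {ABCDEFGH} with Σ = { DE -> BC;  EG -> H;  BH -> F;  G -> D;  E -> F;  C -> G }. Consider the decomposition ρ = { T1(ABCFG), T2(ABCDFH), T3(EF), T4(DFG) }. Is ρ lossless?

Chase test. Columns are ABCDEFGH; row i has aⱼ where attribute j ∈ Ti, else bᵢⱼ.
Initial tableau (one row per fragment):
  row 1: a1 a2 a3 b14 b15 a6 a7 b18
  row 2: a1 a2 a3 a4 b25 a6 b27 a8
  row 3: b31 b32 b33 b34 a5 a6 b37 b38
  row 4: b41 b42 b43 a4 b45 a6 a7 b48
Rows 1 and 4 agree on G; apply G→D and equate their D entries.
Rows 1 and 2 agree on C; apply C→G and equate their G entries.
No row becomes fully distinguished — the join is lossy.

No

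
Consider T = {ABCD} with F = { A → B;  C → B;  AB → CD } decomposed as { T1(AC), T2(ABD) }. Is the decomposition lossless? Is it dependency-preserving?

Lossless test: (A)⁺ = {ABCD}, which contains all of one fragment — lossless.
Dependency preservation: the restricted closure of {C} across the fragments never reaches {B}, so C → B cannot be enforced without a join — not preserved.

lossless but not dependency-preserving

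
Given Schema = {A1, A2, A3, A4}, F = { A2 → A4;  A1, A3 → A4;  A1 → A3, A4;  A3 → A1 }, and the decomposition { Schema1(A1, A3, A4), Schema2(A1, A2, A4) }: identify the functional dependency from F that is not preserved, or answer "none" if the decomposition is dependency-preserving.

A2 → A4 lies within Schema2.
A1, A3 → A4 lies within Schema1.
A1 → A3, A4 lies within Schema1.
A3 → A1 lies within Schema1.
Every dependency is enforceable on the fragments, so the decomposition is dependency-preserving.

none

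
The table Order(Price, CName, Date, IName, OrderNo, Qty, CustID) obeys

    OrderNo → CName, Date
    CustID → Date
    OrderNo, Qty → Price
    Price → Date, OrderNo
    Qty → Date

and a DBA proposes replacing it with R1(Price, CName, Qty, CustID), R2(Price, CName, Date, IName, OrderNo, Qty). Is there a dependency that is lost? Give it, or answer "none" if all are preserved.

Check CustID → Date: no single fragment contains all of {Date, CustID}, and the restricted closure of {CustID} across the fragments never reaches {Date}.
OrderNo → CName, Date is preserved.
OrderNo, Qty → Price is preserved.
Price → Date, OrderNo is preserved.
Qty → Date is preserved.

CustID → Date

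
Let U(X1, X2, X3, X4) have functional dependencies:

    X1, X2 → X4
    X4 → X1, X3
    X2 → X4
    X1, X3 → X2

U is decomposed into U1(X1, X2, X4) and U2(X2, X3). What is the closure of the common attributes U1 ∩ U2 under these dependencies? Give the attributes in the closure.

U1 ∩ U2 = {X2}.
X2 → X4 applies, adding X4
X4 → X1, X3 applies, adding X1, X3
Closure: {X1, X2, X3, X4}.

X1, X2, X3, X4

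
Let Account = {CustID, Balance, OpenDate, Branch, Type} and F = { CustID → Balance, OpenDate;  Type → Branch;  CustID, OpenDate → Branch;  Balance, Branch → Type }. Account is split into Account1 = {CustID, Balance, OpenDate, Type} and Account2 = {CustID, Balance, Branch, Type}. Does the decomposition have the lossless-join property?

Common attributes: Account1 ∩ Account2 = {CustID, Balance, Type}.
Closure of {CustID, Balance, Type}: CustID → Balance, OpenDate applies, adding OpenDate; Type → Branch applies, adding Branch. So (CustID, Balance, Type)⁺ = {CustID, Balance, OpenDate, Branch, Type}.
This closure contains every attribute of Account1, so Account1 ∩ Account2 → Account1. The join is lossless.

Yes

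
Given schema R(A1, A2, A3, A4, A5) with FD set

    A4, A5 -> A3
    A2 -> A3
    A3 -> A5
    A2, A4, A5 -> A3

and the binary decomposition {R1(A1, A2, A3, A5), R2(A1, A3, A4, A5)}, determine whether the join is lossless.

Common attributes: R1 ∩ R2 = {A1, A3, A5}.
No dependency enlarges {A1, A3, A5}, so (A1, A3, A5)⁺ = {A1, A3, A5}.
The closure contains neither all of R1 = {A1, A2, A3, A5} nor all of R2 = {A1, A3, A4, A5}, so the common attributes are not a superkey of either fragment. The join is lossy.

No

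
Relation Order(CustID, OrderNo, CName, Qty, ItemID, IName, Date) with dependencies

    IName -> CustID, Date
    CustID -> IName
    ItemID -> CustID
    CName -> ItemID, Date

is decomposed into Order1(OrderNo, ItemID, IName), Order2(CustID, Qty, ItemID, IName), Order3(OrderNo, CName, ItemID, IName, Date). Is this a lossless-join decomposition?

No

Chase test. Columns are CustID, OrderNo, CName, Qty, ItemID, IName, Date; row i has aⱼ where attribute j ∈ Orderi, else bᵢⱼ.
Initial tableau (one row per fragment):
  row 1: b11 a2 b13 b14 a5 a6 b17
  row 2: a1 b22 b23 a4 a5 a6 b27
  row 3: b31 a2 a3 b34 a5 a6 a7
Rows 1 and 2 agree on IName; apply IName→CustID, Date and equate their CustID, Date entries.
Rows 1 and 3 agree on IName; apply IName→CustID, Date and equate their CustID, Date entries.
No row becomes fully distinguished — the join is lossy.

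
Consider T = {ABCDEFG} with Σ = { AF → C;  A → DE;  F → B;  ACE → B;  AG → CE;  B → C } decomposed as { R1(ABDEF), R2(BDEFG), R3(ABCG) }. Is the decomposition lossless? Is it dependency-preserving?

Lossless test (chase): Rows 1 and 3 agree on A; apply A→DE and equate their DE entries. Rows 1 and 2 agree on B; apply B→C and equate their C entries. Rows 1 and 3 agree on B; apply B→C and equate their C entries. No row becomes fully distinguished — the join is lossy.
Dependency preservation: AF → C; ACE → B; AG → CE are not contained in any single fragment, but the restricted closure of each left-hand side across the fragments still reaches the right-hand side; the remaining FDs each lie inside some fragment. All dependencies are preserved.

lossy but dependency-preserving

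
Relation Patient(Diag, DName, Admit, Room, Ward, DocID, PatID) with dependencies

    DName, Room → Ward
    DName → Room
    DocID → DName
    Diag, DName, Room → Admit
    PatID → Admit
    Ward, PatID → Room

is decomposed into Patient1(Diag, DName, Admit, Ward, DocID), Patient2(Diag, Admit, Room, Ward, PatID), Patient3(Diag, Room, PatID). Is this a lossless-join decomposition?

Chase test. Columns are Diag, DName, Admit, Room, Ward, DocID, PatID; row i has aⱼ where attribute j ∈ Patienti, else bᵢⱼ.
Initial tableau (one row per fragment):
  row 1: a1 a2 a3 b14 a5 a6 b17
  row 2: a1 b22 a3 a4 a5 b26 a7
  row 3: a1 b32 b33 a4 b35 b36 a7
Rows 2 and 3 agree on PatID; apply PatID→Admit and equate their Admit entries.
No row becomes fully distinguished — the join is lossy.

No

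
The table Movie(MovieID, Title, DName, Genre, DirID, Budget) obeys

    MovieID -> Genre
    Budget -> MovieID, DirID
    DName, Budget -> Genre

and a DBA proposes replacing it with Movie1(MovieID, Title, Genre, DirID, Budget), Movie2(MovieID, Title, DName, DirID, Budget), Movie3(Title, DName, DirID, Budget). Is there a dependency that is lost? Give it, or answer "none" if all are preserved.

none

MovieID → Genre lies within Movie1.
Budget → MovieID, DirID lies within Movie1.
DName, Budget → Genre: restricted closure across fragments reaches Genre.
Every dependency is enforceable on the fragments, so the decomposition is dependency-preserving.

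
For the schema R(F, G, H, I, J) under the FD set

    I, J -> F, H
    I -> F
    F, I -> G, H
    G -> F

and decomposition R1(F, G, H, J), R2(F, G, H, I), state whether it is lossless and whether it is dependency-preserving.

Lossless test: (F, G, H)⁺ = {F, G, H}, which is a superkey of neither fragment — lossy.
Dependency preservation: I, J → F, H is not contained in any single fragment, but the restricted closure of its left-hand side across the fragments still reaches the right-hand side; the remaining FDs each lie inside some fragment. All dependencies are preserved.

lossy but dependency-preserving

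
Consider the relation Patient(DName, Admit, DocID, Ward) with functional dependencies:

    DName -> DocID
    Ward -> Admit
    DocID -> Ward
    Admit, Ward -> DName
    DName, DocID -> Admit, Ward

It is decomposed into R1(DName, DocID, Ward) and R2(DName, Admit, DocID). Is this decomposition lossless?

Yes

Common attributes: R1 ∩ R2 = {DName, DocID}.
Closure of {DName, DocID}: DocID → Ward applies, adding Ward; DName, DocID → Admit, Ward applies, adding Admit. So (DName, DocID)⁺ = {DName, Admit, DocID, Ward}.
This closure contains every attribute of R1, so R1 ∩ R2 → R1. The join is lossless.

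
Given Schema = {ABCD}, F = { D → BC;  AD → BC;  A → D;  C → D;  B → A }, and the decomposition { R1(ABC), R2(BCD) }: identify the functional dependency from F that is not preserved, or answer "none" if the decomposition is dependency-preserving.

none

D → BC lies within R2.
AD → BC: restricted closure across fragments reaches BC.
A → D: restricted closure across fragments reaches D.
C → D lies within R2.
B → A lies within R1.
Every dependency is enforceable on the fragments, so the decomposition is dependency-preserving.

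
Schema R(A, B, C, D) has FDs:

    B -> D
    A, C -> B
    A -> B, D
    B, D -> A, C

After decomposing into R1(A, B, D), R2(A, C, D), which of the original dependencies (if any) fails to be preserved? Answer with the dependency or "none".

none

B → D lies within R1.
A, C → B: restricted closure across fragments reaches B.
A → B, D lies within R1.
B, D → A, C: restricted closure across fragments reaches A, C.
Every dependency is enforceable on the fragments, so the decomposition is dependency-preserving.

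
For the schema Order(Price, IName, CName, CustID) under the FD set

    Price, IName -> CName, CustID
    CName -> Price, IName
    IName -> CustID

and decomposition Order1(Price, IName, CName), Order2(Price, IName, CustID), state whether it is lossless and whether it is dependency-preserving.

Lossless test: (Price, IName)⁺ = {Price, IName, CName, CustID}, which contains all of one fragment — lossless.
Dependency preservation: Price, IName → CName, CustID is not contained in any single fragment, but the restricted closure of its left-hand side across the fragments still reaches the right-hand side; the remaining FDs each lie inside some fragment. All dependencies are preserved.

lossless and dependency-preserving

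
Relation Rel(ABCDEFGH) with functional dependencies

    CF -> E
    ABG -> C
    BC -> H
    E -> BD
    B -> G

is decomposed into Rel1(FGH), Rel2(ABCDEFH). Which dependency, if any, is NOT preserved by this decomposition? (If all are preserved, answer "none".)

B -> G

Check B → G: no single fragment contains all of {BG}, and the restricted closure of {B} across the fragments never reaches {G}.
CF → E is preserved.
ABG → C is preserved.
BC → H is preserved.
E → BD is preserved.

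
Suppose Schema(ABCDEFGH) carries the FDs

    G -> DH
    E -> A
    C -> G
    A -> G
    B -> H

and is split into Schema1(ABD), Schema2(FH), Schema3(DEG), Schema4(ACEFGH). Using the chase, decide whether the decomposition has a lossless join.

No

Chase test. Columns are ABCDEFGH; row i has aⱼ where attribute j ∈ Schemai, else bᵢⱼ.
Initial tableau (one row per fragment):
  row 1: a1 a2 b13 a4 b15 b16 b17 b18
  row 2: b21 b22 b23 b24 b25 a6 b27 a8
  row 3: b31 b32 b33 a4 a5 b36 a7 b38
  row 4: a1 b42 a3 b44 a5 a6 a7 a8
Rows 3 and 4 agree on G; apply G→DH and equate their DH entries.
Rows 3 and 4 agree on E; apply E→A and equate their A entries.
Rows 1 and 3 agree on A; apply A→G and equate their G entries.
Rows 1 and 3 agree on G; apply G→DH and equate their DH entries.
No row becomes fully distinguished — the join is lossy.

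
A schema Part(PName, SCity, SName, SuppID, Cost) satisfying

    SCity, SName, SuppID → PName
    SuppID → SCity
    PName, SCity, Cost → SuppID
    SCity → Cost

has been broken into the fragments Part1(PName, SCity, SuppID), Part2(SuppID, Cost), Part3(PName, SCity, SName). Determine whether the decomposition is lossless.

Yes

Chase test. Columns are PName, SCity, SName, SuppID, Cost; row i has aⱼ where attribute j ∈ Parti, else bᵢⱼ.
Initial tableau (one row per fragment):
  row 1: a1 a2 b13 a4 b15
  row 2: b21 b22 b23 a4 a5
  row 3: a1 a2 a3 b34 b35
Rows 1 and 2 agree on SuppID; apply SuppID→SCity and equate their SCity entries.
Rows 1 and 2 agree on SCity; apply SCity→Cost and equate their Cost entries.
Rows 1 and 3 agree on SCity; apply SCity→Cost and equate their Cost entries.
Rows 1 and 3 agree on PName, SCity, Cost; apply PName, SCity, Cost→SuppID and equate their SuppID entries.
Row 3 is now all distinguished symbols — the join is lossless.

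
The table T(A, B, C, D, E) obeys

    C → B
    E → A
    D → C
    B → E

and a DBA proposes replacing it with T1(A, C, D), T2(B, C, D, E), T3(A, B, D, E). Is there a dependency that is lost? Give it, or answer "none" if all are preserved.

C → B lies within T2.
E → A lies within T3.
D → C lies within T1.
B → E lies within T2.
Every dependency is enforceable on the fragments, so the decomposition is dependency-preserving.

none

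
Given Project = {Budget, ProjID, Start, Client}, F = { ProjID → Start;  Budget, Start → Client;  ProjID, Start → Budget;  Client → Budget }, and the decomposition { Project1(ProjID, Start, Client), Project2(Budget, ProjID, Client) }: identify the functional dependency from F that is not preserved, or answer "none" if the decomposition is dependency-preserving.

Budget, Start → Client

Check Budget, Start → Client: no single fragment contains all of {Budget, Start, Client}, and the restricted closure of {Budget, Start} across the fragments never reaches {Client}.
ProjID → Start is preserved.
ProjID, Start → Budget is preserved.
Client → Budget is preserved.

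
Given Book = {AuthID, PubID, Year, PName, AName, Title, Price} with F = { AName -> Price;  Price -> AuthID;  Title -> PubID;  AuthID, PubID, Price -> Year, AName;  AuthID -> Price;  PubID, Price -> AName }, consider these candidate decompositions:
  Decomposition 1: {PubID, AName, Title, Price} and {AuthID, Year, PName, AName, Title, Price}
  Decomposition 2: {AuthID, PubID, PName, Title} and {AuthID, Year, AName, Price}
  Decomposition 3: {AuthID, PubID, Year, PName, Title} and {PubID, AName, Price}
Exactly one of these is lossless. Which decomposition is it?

Decomposition 1

Decomposition 1: common = {AName, Title, Price}, closure = {AuthID, PubID, Year, AName, Title, Price} → lossless.
Decomposition 2: common = {AuthID}, closure = {AuthID, Price} → lossy.
Decomposition 3: common = {PubID}, closure = {PubID} → lossy.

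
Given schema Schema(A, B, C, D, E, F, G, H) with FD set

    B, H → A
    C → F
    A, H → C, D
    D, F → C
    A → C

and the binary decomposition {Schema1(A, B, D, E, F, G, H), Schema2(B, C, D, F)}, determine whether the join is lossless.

Yes

Common attributes: Schema1 ∩ Schema2 = {B, D, F}.
Closure of {B, D, F}: D, F → C applies, adding C. So (B, D, F)⁺ = {B, C, D, F}.
This closure contains every attribute of Schema2, so Schema1 ∩ Schema2 → Schema2. The join is lossless.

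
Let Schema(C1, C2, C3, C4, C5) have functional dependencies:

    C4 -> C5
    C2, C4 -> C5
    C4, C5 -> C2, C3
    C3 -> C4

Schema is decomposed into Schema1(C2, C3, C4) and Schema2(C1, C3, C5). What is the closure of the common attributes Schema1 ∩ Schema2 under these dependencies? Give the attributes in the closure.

C2, C3, C4, C5

Schema1 ∩ Schema2 = {C3}.
C3 → C4 applies, adding C4
C4 → C5 applies, adding C5
C4, C5 → C2, C3 applies, adding C2
Closure: {C2, C3, C4, C5}.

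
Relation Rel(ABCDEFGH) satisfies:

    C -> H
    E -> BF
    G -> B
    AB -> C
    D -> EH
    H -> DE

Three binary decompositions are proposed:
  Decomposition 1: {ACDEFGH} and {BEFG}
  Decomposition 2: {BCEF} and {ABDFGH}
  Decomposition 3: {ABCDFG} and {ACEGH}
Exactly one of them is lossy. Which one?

Decomposition 2

Decomposition 1: common = {EFG}, closure = {BEFG} → lossless.
Decomposition 2: common = {BF}, closure = {BF} → lossy.
Decomposition 3: common = {ACG}, closure = {ABCDEFGH} → lossless.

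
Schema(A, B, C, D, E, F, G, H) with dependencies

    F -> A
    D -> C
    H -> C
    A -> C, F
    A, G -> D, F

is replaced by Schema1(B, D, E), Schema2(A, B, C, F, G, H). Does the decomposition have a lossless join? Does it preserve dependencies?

lossy and not dependency-preserving

Lossless test: (B)⁺ = {B}, which is a superkey of neither fragment — lossy.
Dependency preservation: the restricted closure of {D} across the fragments never reaches {C}, so D → C cannot be enforced without a join — not preserved.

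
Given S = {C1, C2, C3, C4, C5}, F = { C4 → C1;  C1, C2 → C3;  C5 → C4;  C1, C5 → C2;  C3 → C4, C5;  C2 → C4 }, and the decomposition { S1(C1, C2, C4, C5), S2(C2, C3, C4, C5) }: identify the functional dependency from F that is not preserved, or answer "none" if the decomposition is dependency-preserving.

none

C4 → C1 lies within S1.
C1, C2 → C3: restricted closure across fragments reaches C3.
C5 → C4 lies within S1.
C1, C5 → C2 lies within S1.
C3 → C4, C5 lies within S2.
C2 → C4 lies within S1.
Every dependency is enforceable on the fragments, so the decomposition is dependency-preserving.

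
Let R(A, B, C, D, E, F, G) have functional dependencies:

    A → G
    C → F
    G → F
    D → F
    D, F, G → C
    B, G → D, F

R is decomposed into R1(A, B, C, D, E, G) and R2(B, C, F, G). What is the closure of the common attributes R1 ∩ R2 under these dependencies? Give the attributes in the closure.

B, C, D, F, G

R1 ∩ R2 = {B, C, G}.
C → F applies, adding F
B, G → D, F applies, adding D
Closure: {B, C, D, F, G}.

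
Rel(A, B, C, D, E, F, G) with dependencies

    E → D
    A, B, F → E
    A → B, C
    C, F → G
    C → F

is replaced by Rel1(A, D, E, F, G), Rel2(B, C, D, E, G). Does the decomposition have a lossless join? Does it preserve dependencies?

lossy and not dependency-preserving

Lossless test: (D, E, G)⁺ = {D, E, G}, which is a superkey of neither fragment — lossy.
Dependency preservation: the restricted closure of {A} across the fragments never reaches {B, C}, so A → B, C cannot be enforced without a join — not preserved.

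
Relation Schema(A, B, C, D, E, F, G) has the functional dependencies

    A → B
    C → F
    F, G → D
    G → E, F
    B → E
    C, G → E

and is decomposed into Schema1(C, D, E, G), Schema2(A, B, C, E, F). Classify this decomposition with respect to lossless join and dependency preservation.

lossy and not dependency-preserving

Lossless test: (C, E)⁺ = {C, E, F}, which is a superkey of neither fragment — lossy.
Dependency preservation: the restricted closure of {G} across the fragments never reaches {E, F}, so G → E, F cannot be enforced without a join — not preserved.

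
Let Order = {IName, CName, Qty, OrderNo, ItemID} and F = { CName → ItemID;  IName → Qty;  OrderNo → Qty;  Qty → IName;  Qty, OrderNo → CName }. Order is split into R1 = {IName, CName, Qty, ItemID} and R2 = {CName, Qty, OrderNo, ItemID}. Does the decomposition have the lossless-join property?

Yes

Common attributes: R1 ∩ R2 = {CName, Qty, ItemID}.
Closure of {CName, Qty, ItemID}: Qty → IName applies, adding IName. So (CName, Qty, ItemID)⁺ = {IName, CName, Qty, ItemID}.
This closure contains every attribute of R1, so R1 ∩ R2 → R1. The join is lossless.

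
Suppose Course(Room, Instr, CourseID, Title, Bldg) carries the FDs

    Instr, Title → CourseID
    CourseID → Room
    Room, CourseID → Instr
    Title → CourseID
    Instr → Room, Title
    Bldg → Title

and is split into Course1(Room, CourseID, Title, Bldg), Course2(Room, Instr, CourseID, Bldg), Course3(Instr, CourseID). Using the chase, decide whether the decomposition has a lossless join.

Yes

Chase test. Columns are Room, Instr, CourseID, Title, Bldg; row i has aⱼ where attribute j ∈ Coursei, else bᵢⱼ.
Initial tableau (one row per fragment):
  row 1: a1 b12 a3 a4 a5
  row 2: a1 a2 a3 b24 a5
  row 3: b31 a2 a3 b34 b35
Rows 1 and 3 agree on CourseID; apply CourseID→Room and equate their Room entries.
Rows 1 and 2 agree on Room, CourseID; apply Room, CourseID→Instr and equate their Instr entries.
Rows 1 and 2 agree on Instr; apply Instr→Room, Title and equate their Room, Title entries.
Rows 1 and 3 agree on Instr; apply Instr→Room, Title and equate their Room, Title entries.
Row 1 is now all distinguished symbols — the join is lossless.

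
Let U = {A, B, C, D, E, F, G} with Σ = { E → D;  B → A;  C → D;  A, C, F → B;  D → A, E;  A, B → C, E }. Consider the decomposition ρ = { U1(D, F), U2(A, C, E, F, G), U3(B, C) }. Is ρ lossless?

No

Chase test. Columns are A, B, C, D, E, F, G; row i has aⱼ where attribute j ∈ Ui, else bᵢⱼ.
Initial tableau (one row per fragment):
  row 1: b11 b12 b13 a4 b15 a6 b17
  row 2: a1 b22 a3 b24 a5 a6 a7
  row 3: b31 a2 a3 b34 b35 b36 b37
Rows 2 and 3 agree on C; apply C→D and equate their D entries.
Rows 2 and 3 agree on D; apply D→A, E and equate their A, E entries.
No row becomes fully distinguished — the join is lossy.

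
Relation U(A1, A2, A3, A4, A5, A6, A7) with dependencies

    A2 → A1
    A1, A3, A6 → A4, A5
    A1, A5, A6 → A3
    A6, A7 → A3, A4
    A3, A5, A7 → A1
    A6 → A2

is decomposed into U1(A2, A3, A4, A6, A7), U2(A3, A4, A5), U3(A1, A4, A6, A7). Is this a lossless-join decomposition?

No

Chase test. Columns are A1, A2, A3, A4, A5, A6, A7; row i has aⱼ where attribute j ∈ Ui, else bᵢⱼ.
Initial tableau (one row per fragment):
  row 1: b11 a2 a3 a4 b15 a6 a7
  row 2: b21 b22 a3 a4 a5 b26 b27
  row 3: a1 b32 b33 a4 b35 a6 a7
Rows 1 and 3 agree on A6, A7; apply A6, A7→A3, A4 and equate their A3, A4 entries.
Rows 1 and 3 agree on A6; apply A6→A2 and equate their A2 entries.
Rows 1 and 3 agree on A2; apply A2→A1 and equate their A1 entries.
Rows 1 and 3 agree on A1, A3, A6; apply A1, A3, A6→A4, A5 and equate their A4, A5 entries.
No row becomes fully distinguished — the join is lossy.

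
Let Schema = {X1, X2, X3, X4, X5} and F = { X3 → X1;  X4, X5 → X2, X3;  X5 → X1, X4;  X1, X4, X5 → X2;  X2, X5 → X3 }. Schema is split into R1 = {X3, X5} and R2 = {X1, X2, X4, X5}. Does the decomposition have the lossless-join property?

Common attributes: R1 ∩ R2 = {X5}.
Closure of {X5}: X5 → X1, X4 applies, adding X1, X4; X1, X4, X5 → X2 applies, adding X2; X2, X5 → X3 applies, adding X3. So (X5)⁺ = {X1, X2, X3, X4, X5}.
This closure contains every attribute of R1, so R1 ∩ R2 → R1. The join is lossless.

Yes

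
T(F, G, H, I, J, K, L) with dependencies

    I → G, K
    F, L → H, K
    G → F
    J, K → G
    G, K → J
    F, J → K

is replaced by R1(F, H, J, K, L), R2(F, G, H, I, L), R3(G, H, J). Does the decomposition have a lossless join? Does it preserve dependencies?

Lossless test (chase): Rows 1 and 2 agree on F, L; apply F, L→H, K and equate their H, K entries. Rows 2 and 3 agree on G; apply G→F and equate their F entries. Rows 1 and 3 agree on F, J; apply F, J→K and equate their K entries. Rows 1 and 3 agree on J, K; apply J, K→G and equate their G entries. Rows 1 and 2 agree on G, K; apply G, K→J and equate their J entries. Row 2 is now all distinguished symbols — the join is lossless.
Dependency preservation: the restricted closure of {I} across the fragments never reaches {G, K}, so I → G, K cannot be enforced without a join — not preserved.

lossless but not dependency-preserving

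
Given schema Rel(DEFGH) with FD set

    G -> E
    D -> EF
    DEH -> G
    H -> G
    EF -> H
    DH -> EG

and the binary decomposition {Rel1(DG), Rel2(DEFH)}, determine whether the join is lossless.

Common attributes: Rel1 ∩ Rel2 = {D}.
Closure of {D}: D → EF applies, adding EF; EF → H applies, adding H; DH → EG applies, adding G. So (D)⁺ = {DEFGH}.
This closure contains every attribute of Rel1, so Rel1 ∩ Rel2 → Rel1. The join is lossless.

Yes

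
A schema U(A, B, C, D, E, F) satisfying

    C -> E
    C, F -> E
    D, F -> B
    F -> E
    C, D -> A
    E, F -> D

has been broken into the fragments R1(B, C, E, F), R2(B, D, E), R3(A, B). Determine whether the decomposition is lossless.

Chase test. Columns are A, B, C, D, E, F; row i has aⱼ where attribute j ∈ Ri, else bᵢⱼ.
Initial tableau (one row per fragment):
  row 1: b11 a2 a3 b14 a5 a6
  row 2: b21 a2 b23 a4 a5 b26
  row 3: a1 a2 b33 b34 b35 b36
No row becomes fully distinguished — the join is lossy.

No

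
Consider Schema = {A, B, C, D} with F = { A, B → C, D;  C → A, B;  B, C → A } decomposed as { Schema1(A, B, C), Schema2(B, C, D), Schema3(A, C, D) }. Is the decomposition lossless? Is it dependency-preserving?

lossless and dependency-preserving

Lossless test (chase): Rows 1 and 2 agree on C; apply C→A, B and equate their A, B entries. Rows 1 and 3 agree on C; apply C→A, B and equate their A, B entries. Rows 1 and 2 agree on A, B; apply A, B→C, D and equate their C, D entries. Row 1 is now all distinguished symbols — the join is lossless.
Dependency preservation: A, B → C, D is not contained in any single fragment, but the restricted closure of its left-hand side across the fragments still reaches the right-hand side; the remaining FDs each lie inside some fragment. All dependencies are preserved.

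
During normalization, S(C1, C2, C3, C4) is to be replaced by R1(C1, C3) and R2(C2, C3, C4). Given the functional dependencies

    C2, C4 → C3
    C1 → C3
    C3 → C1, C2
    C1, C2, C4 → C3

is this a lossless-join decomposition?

Common attributes: R1 ∩ R2 = {C3}.
Closure of {C3}: C3 → C1, C2 applies, adding C1, C2. So (C3)⁺ = {C1, C2, C3}.
This closure contains every attribute of R1, so R1 ∩ R2 → R1. The join is lossless.

Yes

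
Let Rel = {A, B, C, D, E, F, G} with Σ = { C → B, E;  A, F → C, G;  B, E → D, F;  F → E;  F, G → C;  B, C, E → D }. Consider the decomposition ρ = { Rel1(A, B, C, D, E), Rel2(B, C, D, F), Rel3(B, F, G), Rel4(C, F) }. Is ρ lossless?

Chase test. Columns are A, B, C, D, E, F, G; row i has aⱼ where attribute j ∈ Reli, else bᵢⱼ.
Initial tableau (one row per fragment):
  row 1: a1 a2 a3 a4 a5 b16 b17
  row 2: b21 a2 a3 a4 b25 a6 b27
  row 3: b31 a2 b33 b34 b35 a6 a7
  row 4: b41 b42 a3 b44 b45 a6 b47
Rows 1 and 2 agree on C; apply C→B, E and equate their B, E entries.
Rows 1 and 4 agree on C; apply C→B, E and equate their B, E entries.
Rows 1 and 2 agree on B, E; apply B, E→D, F and equate their D, F entries.
Rows 1 and 4 agree on B, E; apply B, E→D, F and equate their D, F entries.
Rows 1 and 3 agree on F; apply F→E and equate their E entries.
Rows 1 and 3 agree on B, E; apply B, E→D, F and equate their D, F entries.
No row becomes fully distinguished — the join is lossy.

No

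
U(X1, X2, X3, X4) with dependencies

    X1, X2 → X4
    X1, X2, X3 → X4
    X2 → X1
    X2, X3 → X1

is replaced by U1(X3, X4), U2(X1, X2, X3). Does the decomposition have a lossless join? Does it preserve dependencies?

lossy and not dependency-preserving

Lossless test: (X3)⁺ = {X3}, which is a superkey of neither fragment — lossy.
Dependency preservation: the restricted closure of {X1, X2} across the fragments never reaches {X4}, so X1, X2 → X4 cannot be enforced without a join — not preserved.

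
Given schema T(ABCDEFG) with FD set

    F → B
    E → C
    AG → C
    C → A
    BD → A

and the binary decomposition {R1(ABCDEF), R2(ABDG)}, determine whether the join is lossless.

No

Common attributes: R1 ∩ R2 = {ABD}.
No dependency enlarges {ABD}, so (ABD)⁺ = {ABD}.
The closure contains neither all of R1 = {ABCDEF} nor all of R2 = {ABDG}, so the common attributes are not a superkey of either fragment. The join is lossy.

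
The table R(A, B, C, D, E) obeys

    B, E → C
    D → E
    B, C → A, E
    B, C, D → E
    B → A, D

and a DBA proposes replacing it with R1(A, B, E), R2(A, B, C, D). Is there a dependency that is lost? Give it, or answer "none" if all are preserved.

D → E

Check D → E: no single fragment contains all of {D, E}, and the restricted closure of {D} across the fragments never reaches {E}.
B, E → C is preserved.
B, C → A, E is preserved.
B, C, D → E is preserved.
B → A, D is preserved.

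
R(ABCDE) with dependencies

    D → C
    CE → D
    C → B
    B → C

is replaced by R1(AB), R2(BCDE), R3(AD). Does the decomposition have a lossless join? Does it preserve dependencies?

Lossless test (chase): Rows 2 and 3 agree on D; apply D→C and equate their C entries. Rows 2 and 3 agree on C; apply C→B and equate their B entries. Rows 1 and 2 agree on B; apply B→C and equate their C entries. No row becomes fully distinguished — the join is lossy.
Dependency preservation: every FD's attributes lie within a single fragment, so each can be enforced locally — preserved.

lossy but dependency-preserving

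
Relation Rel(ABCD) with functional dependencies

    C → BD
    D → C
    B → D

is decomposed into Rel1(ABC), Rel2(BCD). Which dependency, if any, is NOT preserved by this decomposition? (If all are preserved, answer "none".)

none

C → BD lies within Rel2.
D → C lies within Rel2.
B → D lies within Rel2.
Every dependency is enforceable on the fragments, so the decomposition is dependency-preserving.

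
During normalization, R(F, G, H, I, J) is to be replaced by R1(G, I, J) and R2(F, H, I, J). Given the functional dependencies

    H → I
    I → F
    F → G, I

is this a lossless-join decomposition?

Common attributes: R1 ∩ R2 = {I, J}.
Closure of {I, J}: I → F applies, adding F; F → G, I applies, adding G. So (I, J)⁺ = {F, G, I, J}.
This closure contains every attribute of R1, so R1 ∩ R2 → R1. The join is lossless.

Yes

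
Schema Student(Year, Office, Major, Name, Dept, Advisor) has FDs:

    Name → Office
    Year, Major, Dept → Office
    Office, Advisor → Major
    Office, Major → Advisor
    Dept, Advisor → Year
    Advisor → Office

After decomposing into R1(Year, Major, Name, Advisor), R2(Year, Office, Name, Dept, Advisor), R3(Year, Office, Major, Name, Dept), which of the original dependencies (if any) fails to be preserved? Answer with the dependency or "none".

Office, Major → Advisor

Check Office, Major → Advisor: no single fragment contains all of {Office, Major, Advisor}, and the restricted closure of {Office, Major} across the fragments never reaches {Advisor}.
Name → Office is preserved.
Year, Major, Dept → Office is preserved.
Office, Advisor → Major is preserved.
Dept, Advisor → Year is preserved.
Advisor → Office is preserved.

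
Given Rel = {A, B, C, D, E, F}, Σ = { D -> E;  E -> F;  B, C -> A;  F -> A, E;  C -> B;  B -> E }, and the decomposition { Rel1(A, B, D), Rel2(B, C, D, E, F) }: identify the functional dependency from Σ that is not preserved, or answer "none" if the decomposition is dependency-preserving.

Check F → A, E: no single fragment contains all of {A, E, F}, and the restricted closure of {F} across the fragments never reaches {A, E}.
D → E is preserved.
E → F is preserved.
B, C → A is preserved.
C → B is preserved.
B → E is preserved.

F -> A, E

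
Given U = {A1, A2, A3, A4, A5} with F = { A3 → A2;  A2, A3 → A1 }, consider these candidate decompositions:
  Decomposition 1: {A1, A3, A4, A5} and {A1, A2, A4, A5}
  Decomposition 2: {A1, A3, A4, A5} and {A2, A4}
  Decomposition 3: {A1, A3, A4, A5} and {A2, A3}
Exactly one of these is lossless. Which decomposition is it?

Decomposition 3

Decomposition 1: common = {A1, A4, A5}, closure = {A1, A4, A5} → lossy.
Decomposition 2: common = {A4}, closure = {A4} → lossy.
Decomposition 3: common = {A3}, closure = {A1, A2, A3} → lossless.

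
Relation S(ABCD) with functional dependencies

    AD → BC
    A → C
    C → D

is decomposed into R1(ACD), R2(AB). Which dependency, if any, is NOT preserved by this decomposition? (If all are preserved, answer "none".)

AD → BC: restricted closure across fragments reaches BC.
A → C lies within R1.
C → D lies within R1.
Every dependency is enforceable on the fragments, so the decomposition is dependency-preserving.

none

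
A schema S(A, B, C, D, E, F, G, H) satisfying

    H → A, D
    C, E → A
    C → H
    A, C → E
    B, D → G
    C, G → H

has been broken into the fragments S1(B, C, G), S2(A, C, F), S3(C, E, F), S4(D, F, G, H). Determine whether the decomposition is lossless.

Chase test. Columns are A, B, C, D, E, F, G, H; row i has aⱼ where attribute j ∈ Si, else bᵢⱼ.
Initial tableau (one row per fragment):
  row 1: b11 a2 a3 b14 b15 b16 a7 b18
  row 2: a1 b22 a3 b24 b25 a6 b27 b28
  row 3: b31 b32 a3 b34 a5 a6 b37 b38
  row 4: b41 b42 b43 a4 b45 a6 a7 a8
Rows 1 and 2 agree on C; apply C→H and equate their H entries.
Rows 1 and 3 agree on C; apply C→H and equate their H entries.
Rows 1 and 2 agree on H; apply H→A, D and equate their A, D entries.
Rows 1 and 3 agree on H; apply H→A, D and equate their A, D entries.
Rows 1 and 2 agree on A, C; apply A, C→E and equate their E entries.
Rows 1 and 3 agree on A, C; apply A, C→E and equate their E entries.
No row becomes fully distinguished — the join is lossy.

No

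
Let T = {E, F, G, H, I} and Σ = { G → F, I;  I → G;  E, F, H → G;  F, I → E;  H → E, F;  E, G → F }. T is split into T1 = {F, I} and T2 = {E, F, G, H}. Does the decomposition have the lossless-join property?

Common attributes: T1 ∩ T2 = {F}.
No dependency enlarges {F}, so (F)⁺ = {F}.
The closure contains neither all of T1 = {F, I} nor all of T2 = {E, F, G, H}, so the common attributes are not a superkey of either fragment. The join is lossy.

No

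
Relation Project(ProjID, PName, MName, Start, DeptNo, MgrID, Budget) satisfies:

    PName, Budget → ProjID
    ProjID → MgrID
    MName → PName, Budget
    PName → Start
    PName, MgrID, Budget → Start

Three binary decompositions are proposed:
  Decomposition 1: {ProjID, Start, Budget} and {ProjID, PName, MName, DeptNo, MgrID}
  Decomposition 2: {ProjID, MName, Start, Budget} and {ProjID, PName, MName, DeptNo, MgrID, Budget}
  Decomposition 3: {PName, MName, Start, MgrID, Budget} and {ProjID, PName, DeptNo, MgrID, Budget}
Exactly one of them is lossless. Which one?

Decomposition 2

Decomposition 1: common = {ProjID}, closure = {ProjID, MgrID} → lossy.
Decomposition 2: common = {ProjID, MName, Budget}, closure = {ProjID, PName, MName, Start, MgrID, Budget} → lossless.
Decomposition 3: common = {PName, MgrID, Budget}, closure = {ProjID, PName, Start, MgrID, Budget} → lossy.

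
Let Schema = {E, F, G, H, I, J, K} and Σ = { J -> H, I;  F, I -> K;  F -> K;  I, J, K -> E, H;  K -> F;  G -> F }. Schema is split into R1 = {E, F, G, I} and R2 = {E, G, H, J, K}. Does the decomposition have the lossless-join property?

Common attributes: R1 ∩ R2 = {E, G}.
Closure of {E, G}: G → F applies, adding F; F → K applies, adding K. So (E, G)⁺ = {E, F, G, K}.
The closure contains neither all of R1 = {E, F, G, I} nor all of R2 = {E, G, H, J, K}, so the common attributes are not a superkey of either fragment. The join is lossy.

No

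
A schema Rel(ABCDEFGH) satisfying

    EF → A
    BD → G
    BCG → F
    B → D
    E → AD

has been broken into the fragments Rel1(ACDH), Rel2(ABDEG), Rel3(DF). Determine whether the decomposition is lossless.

Chase test. Columns are ABCDEFGH; row i has aⱼ where attribute j ∈ Reli, else bᵢⱼ.
Initial tableau (one row per fragment):
  row 1: a1 b12 a3 a4 b15 b16 b17 a8
  row 2: a1 a2 b23 a4 a5 b26 a7 b28
  row 3: b31 b32 b33 a4 b35 a6 b37 b38
No row becomes fully distinguished — the join is lossy.

No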